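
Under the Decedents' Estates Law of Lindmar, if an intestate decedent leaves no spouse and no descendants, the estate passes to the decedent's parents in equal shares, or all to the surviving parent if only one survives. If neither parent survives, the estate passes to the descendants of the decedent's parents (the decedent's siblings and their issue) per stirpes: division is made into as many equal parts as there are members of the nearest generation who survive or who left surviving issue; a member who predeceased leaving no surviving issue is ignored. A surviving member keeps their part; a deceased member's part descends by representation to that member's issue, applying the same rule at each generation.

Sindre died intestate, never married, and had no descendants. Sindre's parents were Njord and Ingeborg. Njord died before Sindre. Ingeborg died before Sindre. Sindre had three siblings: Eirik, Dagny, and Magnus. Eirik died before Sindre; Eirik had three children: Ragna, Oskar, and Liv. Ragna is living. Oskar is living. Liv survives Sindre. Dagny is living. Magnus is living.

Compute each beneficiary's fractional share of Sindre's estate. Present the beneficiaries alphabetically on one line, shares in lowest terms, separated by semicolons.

Dagny 1/3; Liv 1/9; Magnus 1/3; Oskar 1/9; Ragna 1/9

Neither parent survives and there are no descendants, so the estate passes to Sindre's siblings and their issue per stirpes.
The estate is divided into 3 equal shares of 1/3 among Eirik, Dagny, Magnus.
Eirik predeceased; the 1/3 allotted to Eirik's branch passes to Eirik's issue by representation.
The 1/3 is divided into 3 equal shares of 1/9 among Ragna, Oskar, Liv.
Ragna is living and takes 1/9.
Oskar is living and takes 1/9.
Liv is living and takes 1/9.
Dagny is living and takes 1/3.
Magnus is living and takes 1/3.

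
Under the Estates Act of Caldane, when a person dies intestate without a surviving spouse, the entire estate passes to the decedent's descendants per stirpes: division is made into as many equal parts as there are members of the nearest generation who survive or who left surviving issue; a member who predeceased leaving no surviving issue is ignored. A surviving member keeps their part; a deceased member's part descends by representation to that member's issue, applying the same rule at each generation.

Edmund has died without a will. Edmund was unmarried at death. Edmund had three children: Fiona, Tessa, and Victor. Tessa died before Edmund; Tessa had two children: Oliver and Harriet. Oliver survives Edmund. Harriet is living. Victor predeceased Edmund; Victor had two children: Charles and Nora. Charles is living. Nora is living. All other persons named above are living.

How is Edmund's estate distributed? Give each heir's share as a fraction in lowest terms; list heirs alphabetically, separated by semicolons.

There is no surviving spouse, so the entire estate passes to Edmund's descendants per stirpes.
The estate is divided into 3 equal shares of 1/3 among Fiona, Tessa, Victor.
Fiona is living and takes 1/3.
Tessa predeceased; the 1/3 allotted to Tessa's branch passes to Tessa's issue by representation.
The 1/3 is divided into 2 equal shares of 1/6 among Oliver, Harriet.
Oliver is living and takes 1/6.
Harriet is living and takes 1/6.
Victor predeceased; the 1/3 allotted to Victor's branch passes to Victor's issue by representation.
The 1/3 is divided into 2 equal shares of 1/6 among Charles, Nora.
Charles is living and takes 1/6.
Nora is living and takes 1/6.

Charles 1/6; Fiona 1/3; Harriet 1/6; Nora 1/6; Oliver 1/6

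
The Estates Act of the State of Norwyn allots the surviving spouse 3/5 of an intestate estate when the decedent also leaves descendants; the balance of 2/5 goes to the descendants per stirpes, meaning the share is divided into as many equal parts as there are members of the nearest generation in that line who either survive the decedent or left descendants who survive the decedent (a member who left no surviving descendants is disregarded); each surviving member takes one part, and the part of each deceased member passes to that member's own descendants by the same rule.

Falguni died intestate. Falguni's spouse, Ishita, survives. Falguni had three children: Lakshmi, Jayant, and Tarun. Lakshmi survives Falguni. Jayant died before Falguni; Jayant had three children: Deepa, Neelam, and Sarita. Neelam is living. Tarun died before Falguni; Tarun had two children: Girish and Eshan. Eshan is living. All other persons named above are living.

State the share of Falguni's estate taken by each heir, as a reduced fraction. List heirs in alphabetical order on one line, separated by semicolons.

Deepa 2/45; Eshan 1/15; Girish 1/15; Ishita 3/5; Lakshmi 2/15; Neelam 2/45; Sarita 2/45

Ishita, as surviving spouse, takes 3/5.
The remaining 2/5 passes to Falguni's descendants per stirpes.
The 2/5 is divided into 3 equal shares of 2/15 among Lakshmi, Jayant, Tarun.
Lakshmi is living and takes 2/15.
Jayant predeceased; the 2/15 allotted to Jayant's branch passes to Jayant's issue by representation.
The 2/15 is divided into 3 equal shares of 2/45 among Deepa, Neelam, Sarita.
Deepa is living and takes 2/45.
Neelam is living and takes 2/45.
Sarita is living and takes 2/45.
Tarun predeceased; the 2/15 allotted to Tarun's branch passes to Tarun's issue by representation.
The 2/15 is divided into 2 equal shares of 1/15 among Girish, Eshan.
Girish is living and takes 1/15.
Eshan is living and takes 1/15.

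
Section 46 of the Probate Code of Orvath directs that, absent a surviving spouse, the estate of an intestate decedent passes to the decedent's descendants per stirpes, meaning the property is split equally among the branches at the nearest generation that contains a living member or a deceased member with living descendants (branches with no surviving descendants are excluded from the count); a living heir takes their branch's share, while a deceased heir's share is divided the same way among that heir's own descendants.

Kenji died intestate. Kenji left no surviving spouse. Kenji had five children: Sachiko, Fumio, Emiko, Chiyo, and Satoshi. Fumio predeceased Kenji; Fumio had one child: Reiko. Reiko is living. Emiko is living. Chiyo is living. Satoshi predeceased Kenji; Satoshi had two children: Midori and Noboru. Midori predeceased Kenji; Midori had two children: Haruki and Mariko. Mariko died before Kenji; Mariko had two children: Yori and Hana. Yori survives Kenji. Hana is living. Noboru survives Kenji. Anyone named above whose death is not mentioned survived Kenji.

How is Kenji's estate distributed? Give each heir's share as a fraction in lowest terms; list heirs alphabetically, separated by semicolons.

Chiyo 1/5; Emiko 1/5; Hana 1/40; Haruki 1/20; Noboru 1/10; Reiko 1/5; Sachiko 1/5; Yori 1/40

There is no surviving spouse, so the entire estate passes to Kenji's descendants per stirpes.
The estate is divided into 5 equal shares of 1/5 among Sachiko, Fumio, Emiko, Chiyo, Satoshi.
Sachiko is living and takes 1/5.
Fumio predeceased; the 1/5 allotted to Fumio's branch passes to Fumio's issue by representation.
Reiko is the sole taker at this level and receives the full 1/5.
Emiko is living and takes 1/5.
Chiyo is living and takes 1/5.
Satoshi predeceased; the 1/5 allotted to Satoshi's branch passes to Satoshi's issue by representation.
The 1/5 is divided into 2 equal shares of 1/10 among Midori, Noboru.
Midori predeceased; the 1/10 allotted to Midori's branch passes to Midori's issue by representation.
The 1/10 is divided into 2 equal shares of 1/20 among Haruki, Mariko.
Haruki is living and takes 1/20.
Mariko predeceased; the 1/20 allotted to Mariko's branch passes to Mariko's issue by representation.
The 1/20 is divided into 2 equal shares of 1/40 among Yori, Hana.
Yori is living and takes 1/40.
Hana is living and takes 1/40.
Noboru is living and takes 1/10.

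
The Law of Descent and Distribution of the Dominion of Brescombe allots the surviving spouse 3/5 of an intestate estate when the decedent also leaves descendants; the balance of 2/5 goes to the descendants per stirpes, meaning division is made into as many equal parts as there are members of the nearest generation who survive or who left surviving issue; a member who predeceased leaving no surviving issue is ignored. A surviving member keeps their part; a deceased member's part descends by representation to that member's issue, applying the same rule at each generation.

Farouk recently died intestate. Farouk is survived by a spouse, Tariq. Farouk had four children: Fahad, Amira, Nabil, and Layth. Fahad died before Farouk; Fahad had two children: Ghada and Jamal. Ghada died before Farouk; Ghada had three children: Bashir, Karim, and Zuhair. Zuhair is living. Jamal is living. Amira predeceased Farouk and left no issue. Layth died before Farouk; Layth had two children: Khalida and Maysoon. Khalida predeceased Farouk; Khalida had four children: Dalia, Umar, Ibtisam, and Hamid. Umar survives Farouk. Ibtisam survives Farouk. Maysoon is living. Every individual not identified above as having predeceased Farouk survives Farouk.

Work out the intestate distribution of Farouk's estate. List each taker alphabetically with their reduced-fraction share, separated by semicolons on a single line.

Bashir 1/45; Dalia 1/60; Hamid 1/60; Ibtisam 1/60; Jamal 1/15; Karim 1/45; Maysoon 1/15; Nabil 2/15; Tariq 3/5; Umar 1/60; Zuhair 1/45

Tariq, as surviving spouse, takes 3/5.
The remaining 2/5 passes to Farouk's descendants per stirpes.
Amira left no surviving issue, so that branch lapses and is disregarded.
The 2/5 is divided into 3 equal shares of 2/15 among Fahad, Nabil, Layth.
Fahad predeceased; the 2/15 allotted to Fahad's branch passes to Fahad's issue by representation.
The 2/15 is divided into 2 equal shares of 1/15 among Ghada, Jamal.
Ghada predeceased; the 1/15 allotted to Ghada's branch passes to Ghada's issue by representation.
The 1/15 is divided into 3 equal shares of 1/45 among Bashir, Karim, Zuhair.
Bashir is living and takes 1/45.
Karim is living and takes 1/45.
Zuhair is living and takes 1/45.
Jamal is living and takes 1/15.
Nabil is living and takes 2/15.
Layth predeceased; the 2/15 allotted to Layth's branch passes to Layth's issue by representation.
The 2/15 is divided into 2 equal shares of 1/15 among Khalida, Maysoon.
Khalida predeceased; the 1/15 allotted to Khalida's branch passes to Khalida's issue by representation.
The 1/15 is divided into 4 equal shares of 1/60 among Dalia, Umar, Ibtisam, Hamid.
Dalia is living and takes 1/60.
Umar is living and takes 1/60.
Ibtisam is living and takes 1/60.
Hamid is living and takes 1/60.
Maysoon is living and takes 1/15.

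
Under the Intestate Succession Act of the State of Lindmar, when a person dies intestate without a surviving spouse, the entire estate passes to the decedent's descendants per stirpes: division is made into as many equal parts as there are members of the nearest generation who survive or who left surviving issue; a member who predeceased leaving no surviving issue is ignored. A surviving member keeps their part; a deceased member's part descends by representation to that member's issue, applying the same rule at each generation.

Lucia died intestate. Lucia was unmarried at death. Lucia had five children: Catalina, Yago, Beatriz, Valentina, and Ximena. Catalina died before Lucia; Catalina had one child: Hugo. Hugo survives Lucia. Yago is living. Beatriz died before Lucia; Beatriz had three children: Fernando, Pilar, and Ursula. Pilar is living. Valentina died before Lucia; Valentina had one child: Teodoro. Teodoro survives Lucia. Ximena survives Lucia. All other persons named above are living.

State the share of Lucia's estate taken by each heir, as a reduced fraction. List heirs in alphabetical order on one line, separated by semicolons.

Fernando 1/15; Hugo 1/5; Pilar 1/15; Teodoro 1/5; Ursula 1/15; Ximena 1/5; Yago 1/5

There is no surviving spouse, so the entire estate passes to Lucia's descendants per stirpes.
The estate is divided into 5 equal shares of 1/5 among Catalina, Yago, Beatriz, Valentina, Ximena.
Catalina predeceased; the 1/5 allotted to Catalina's branch passes to Catalina's issue by representation.
Hugo is the sole taker at this level and receives the full 1/5.
Yago is living and takes 1/5.
Beatriz predeceased; the 1/5 allotted to Beatriz's branch passes to Beatriz's issue by representation.
The 1/5 is divided into 3 equal shares of 1/15 among Fernando, Pilar, Ursula.
Fernando is living and takes 1/15.
Pilar is living and takes 1/15.
Ursula is living and takes 1/15.
Valentina predeceased; the 1/5 allotted to Valentina's branch passes to Valentina's issue by representation.
Teodoro is the sole taker at this level and receives the full 1/5.
Ximena is living and takes 1/5.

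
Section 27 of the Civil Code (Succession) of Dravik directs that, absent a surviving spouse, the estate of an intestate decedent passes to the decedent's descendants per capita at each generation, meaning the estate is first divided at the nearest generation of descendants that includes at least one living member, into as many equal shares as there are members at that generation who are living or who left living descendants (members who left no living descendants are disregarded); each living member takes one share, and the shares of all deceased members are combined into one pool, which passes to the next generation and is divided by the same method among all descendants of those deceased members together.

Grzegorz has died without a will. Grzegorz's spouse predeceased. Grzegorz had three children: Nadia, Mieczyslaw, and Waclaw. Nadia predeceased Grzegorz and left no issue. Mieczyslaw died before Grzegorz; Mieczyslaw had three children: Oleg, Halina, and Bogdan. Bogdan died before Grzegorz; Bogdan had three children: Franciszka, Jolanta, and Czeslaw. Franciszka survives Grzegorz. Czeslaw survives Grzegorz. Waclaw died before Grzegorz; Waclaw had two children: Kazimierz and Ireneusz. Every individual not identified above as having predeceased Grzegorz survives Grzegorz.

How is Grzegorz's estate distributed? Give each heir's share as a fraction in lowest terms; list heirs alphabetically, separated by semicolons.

Czeslaw 1/15; Franciszka 1/15; Halina 1/5; Ireneusz 1/5; Jolanta 1/15; Kazimierz 1/5; Oleg 1/5

There is no surviving spouse, so the entire estate passes to Grzegorz's descendants per capita at each generation.
No one at generation 1 (Mieczyslaw, Waclaw) is living; moving to the next generation.
At generation 2 (Oleg, Halina, Bogdan, Kazimierz, Ireneusz) there are 5 shares of (1)/5 = 1/5 each.
Living: Oleg, Halina, Kazimierz, and Ireneusz — each takes 1/5.
Deceased: Bogdan. That 1/5 share is carried to generation 3.
At generation 3 (Franciszka, Jolanta, Czeslaw) there are 3 shares of (1/5)/3 = 1/15 each.
Living: Franciszka, Jolanta, and Czeslaw — each takes 1/15.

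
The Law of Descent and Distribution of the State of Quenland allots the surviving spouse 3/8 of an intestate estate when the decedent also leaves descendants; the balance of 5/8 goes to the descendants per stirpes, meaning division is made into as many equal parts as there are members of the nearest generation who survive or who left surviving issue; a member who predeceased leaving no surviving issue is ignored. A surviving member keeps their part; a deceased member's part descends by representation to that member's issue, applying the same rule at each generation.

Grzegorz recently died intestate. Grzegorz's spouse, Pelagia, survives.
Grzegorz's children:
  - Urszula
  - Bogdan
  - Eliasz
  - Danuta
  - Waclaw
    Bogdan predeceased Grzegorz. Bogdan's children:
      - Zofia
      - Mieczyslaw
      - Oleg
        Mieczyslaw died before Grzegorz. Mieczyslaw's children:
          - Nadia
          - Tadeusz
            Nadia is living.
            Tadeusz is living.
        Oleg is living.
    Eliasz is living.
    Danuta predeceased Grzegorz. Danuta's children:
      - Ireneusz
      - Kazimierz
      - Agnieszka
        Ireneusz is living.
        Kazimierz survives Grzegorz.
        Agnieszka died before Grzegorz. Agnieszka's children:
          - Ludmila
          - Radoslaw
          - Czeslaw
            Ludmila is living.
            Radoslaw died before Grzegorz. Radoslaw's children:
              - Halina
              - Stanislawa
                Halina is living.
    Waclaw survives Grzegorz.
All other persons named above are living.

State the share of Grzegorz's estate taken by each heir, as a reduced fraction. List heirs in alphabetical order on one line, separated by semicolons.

Pelagia, as surviving spouse, takes 3/8.
The remaining 5/8 passes to Grzegorz's descendants per stirpes.
The 5/8 is divided into 5 equal shares of 1/8 among Urszula, Bogdan, Eliasz, Danuta, Waclaw.
Urszula is living and takes 1/8.
Bogdan predeceased; the 1/8 allotted to Bogdan's branch passes to Bogdan's issue by representation.
The 1/8 is divided into 3 equal shares of 1/24 among Zofia, Mieczyslaw, Oleg.
Zofia is living and takes 1/24.
Mieczyslaw predeceased; the 1/24 allotted to Mieczyslaw's branch passes to Mieczyslaw's issue by representation.
The 1/24 is divided into 2 equal shares of 1/48 among Nadia, Tadeusz.
Nadia is living and takes 1/48.
Tadeusz is living and takes 1/48.
Oleg is living and takes 1/24.
Eliasz is living and takes 1/8.
Danuta predeceased; the 1/8 allotted to Danuta's branch passes to Danuta's issue by representation.
The 1/8 is divided into 3 equal shares of 1/24 among Ireneusz, Kazimierz, Agnieszka.
Ireneusz is living and takes 1/24.
Kazimierz is living and takes 1/24.
Agnieszka predeceased; the 1/24 allotted to Agnieszka's branch passes to Agnieszka's issue by representation.
The 1/24 is divided into 3 equal shares of 1/72 among Ludmila, Radoslaw, Czeslaw.
Ludmila is living and takes 1/72.
Radoslaw predeceased; the 1/72 allotted to Radoslaw's branch passes to Radoslaw's issue by representation.
The 1/72 is divided into 2 equal shares of 1/144 among Halina, Stanislawa.
Halina is living and takes 1/144.
Stanislawa is living and takes 1/144.
Czeslaw is living and takes 1/72.
Waclaw is living and takes 1/8.

Czeslaw 1/72; Eliasz 1/8; Halina 1/144; Ireneusz 1/24; Kazimierz 1/24; Ludmila 1/72; Nadia 1/48; Oleg 1/24; Pelagia 3/8; Stanislawa 1/144; Tadeusz 1/48; Urszula 1/8; Waclaw 1/8; Zofia 1/24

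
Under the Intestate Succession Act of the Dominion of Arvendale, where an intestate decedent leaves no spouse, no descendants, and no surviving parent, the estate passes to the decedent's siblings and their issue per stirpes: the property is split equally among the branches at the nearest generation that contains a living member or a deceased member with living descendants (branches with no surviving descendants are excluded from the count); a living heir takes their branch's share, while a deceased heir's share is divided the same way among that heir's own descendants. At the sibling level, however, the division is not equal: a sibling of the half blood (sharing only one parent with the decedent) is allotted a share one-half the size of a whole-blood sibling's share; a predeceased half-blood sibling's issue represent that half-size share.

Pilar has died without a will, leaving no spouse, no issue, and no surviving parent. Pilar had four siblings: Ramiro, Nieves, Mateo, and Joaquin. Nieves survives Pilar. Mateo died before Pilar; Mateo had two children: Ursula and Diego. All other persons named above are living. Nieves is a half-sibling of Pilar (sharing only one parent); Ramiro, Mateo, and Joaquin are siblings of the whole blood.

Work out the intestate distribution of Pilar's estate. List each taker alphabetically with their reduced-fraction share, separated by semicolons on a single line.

No spouse, descendants, or parent survives, so the estate passes to Pilar's siblings per stirpes.
Half-blood siblings count for one-half the weight of whole-blood siblings at the initial division.
Dividing 1 in proportion to weights (total weight 7/2): Ramiro (weight 1) → 2/7; Nieves (weight 1/2) → 1/7; Mateo (weight 1) → 2/7; Joaquin (weight 1) → 2/7.
Ramiro is living and takes 2/7.
Nieves is living and takes 1/7.
Mateo predeceased; the 2/7 allotted to Mateo's branch passes to Mateo's issue by representation.
The 2/7 is divided into 2 equal shares of 1/7 among Ursula, Diego.
Ursula is living and takes 1/7.
Diego is living and takes 1/7.
Joaquin is living and takes 2/7.

Diego 1/7; Joaquin 2/7; Nieves 1/7; Ramiro 2/7; Ursula 1/7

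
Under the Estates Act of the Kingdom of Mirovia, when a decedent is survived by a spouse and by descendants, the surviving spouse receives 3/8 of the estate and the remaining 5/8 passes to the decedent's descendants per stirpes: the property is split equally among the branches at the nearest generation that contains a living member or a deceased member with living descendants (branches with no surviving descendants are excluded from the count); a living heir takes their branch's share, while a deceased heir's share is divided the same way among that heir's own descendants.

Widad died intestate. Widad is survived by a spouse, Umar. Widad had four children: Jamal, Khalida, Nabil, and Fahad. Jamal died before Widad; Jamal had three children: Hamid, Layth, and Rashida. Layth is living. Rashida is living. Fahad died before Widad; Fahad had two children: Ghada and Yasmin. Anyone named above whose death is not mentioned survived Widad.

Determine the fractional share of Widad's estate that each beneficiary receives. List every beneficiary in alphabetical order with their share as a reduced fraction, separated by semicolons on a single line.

Umar, as surviving spouse, takes 3/8.
The remaining 5/8 passes to Widad's descendants per stirpes.
The 5/8 is divided into 4 equal shares of 5/32 among Jamal, Khalida, Nabil, Fahad.
Jamal predeceased; the 5/32 allotted to Jamal's branch passes to Jamal's issue by representation.
The 5/32 is divided into 3 equal shares of 5/96 among Hamid, Layth, Rashida.
Hamid is living and takes 5/96.
Layth is living and takes 5/96.
Rashida is living and takes 5/96.
Khalida is living and takes 5/32.
Nabil is living and takes 5/32.
Fahad predeceased; the 5/32 allotted to Fahad's branch passes to Fahad's issue by representation.
The 5/32 is divided into 2 equal shares of 5/64 among Ghada, Yasmin.
Ghada is living and takes 5/64.
Yasmin is living and takes 5/64.

Ghada 5/64; Hamid 5/96; Khalida 5/32; Layth 5/96; Nabil 5/32; Rashida 5/96; Umar 3/8; Yasmin 5/64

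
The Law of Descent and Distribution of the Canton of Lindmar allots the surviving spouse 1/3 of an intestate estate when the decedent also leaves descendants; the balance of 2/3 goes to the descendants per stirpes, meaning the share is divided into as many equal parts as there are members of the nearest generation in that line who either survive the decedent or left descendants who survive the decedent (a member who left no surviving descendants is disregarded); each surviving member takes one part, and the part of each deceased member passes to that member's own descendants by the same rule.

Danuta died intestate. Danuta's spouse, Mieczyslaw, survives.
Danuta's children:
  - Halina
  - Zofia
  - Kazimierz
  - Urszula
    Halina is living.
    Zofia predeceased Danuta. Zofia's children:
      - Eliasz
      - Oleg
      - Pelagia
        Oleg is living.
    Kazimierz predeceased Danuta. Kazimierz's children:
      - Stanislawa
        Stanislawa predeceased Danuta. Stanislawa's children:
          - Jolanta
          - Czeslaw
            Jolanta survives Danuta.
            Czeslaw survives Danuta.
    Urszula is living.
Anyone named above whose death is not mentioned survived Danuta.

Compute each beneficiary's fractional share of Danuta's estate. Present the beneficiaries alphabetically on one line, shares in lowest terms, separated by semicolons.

Czeslaw 1/12; Eliasz 1/18; Halina 1/6; Jolanta 1/12; Mieczyslaw 1/3; Oleg 1/18; Pelagia 1/18; Urszula 1/6

Mieczyslaw, as surviving spouse, takes 1/3.
The remaining 2/3 passes to Danuta's descendants per stirpes.
The 2/3 is divided into 4 equal shares of 1/6 among Halina, Zofia, Kazimierz, Urszula.
Halina is living and takes 1/6.
Zofia predeceased; the 1/6 allotted to Zofia's branch passes to Zofia's issue by representation.
The 1/6 is divided into 3 equal shares of 1/18 among Eliasz, Oleg, Pelagia.
Eliasz is living and takes 1/18.
Oleg is living and takes 1/18.
Pelagia is living and takes 1/18.
Kazimierz predeceased; the 1/6 allotted to Kazimierz's branch passes to Kazimierz's issue by representation.
Stanislawa's line is the sole branch at this level, so the full 1/6 passes to Stanislawa's issue by representation.
The 1/6 is divided into 2 equal shares of 1/12 among Jolanta, Czeslaw.
Jolanta is living and takes 1/12.
Czeslaw is living and takes 1/12.
Urszula is living and takes 1/6.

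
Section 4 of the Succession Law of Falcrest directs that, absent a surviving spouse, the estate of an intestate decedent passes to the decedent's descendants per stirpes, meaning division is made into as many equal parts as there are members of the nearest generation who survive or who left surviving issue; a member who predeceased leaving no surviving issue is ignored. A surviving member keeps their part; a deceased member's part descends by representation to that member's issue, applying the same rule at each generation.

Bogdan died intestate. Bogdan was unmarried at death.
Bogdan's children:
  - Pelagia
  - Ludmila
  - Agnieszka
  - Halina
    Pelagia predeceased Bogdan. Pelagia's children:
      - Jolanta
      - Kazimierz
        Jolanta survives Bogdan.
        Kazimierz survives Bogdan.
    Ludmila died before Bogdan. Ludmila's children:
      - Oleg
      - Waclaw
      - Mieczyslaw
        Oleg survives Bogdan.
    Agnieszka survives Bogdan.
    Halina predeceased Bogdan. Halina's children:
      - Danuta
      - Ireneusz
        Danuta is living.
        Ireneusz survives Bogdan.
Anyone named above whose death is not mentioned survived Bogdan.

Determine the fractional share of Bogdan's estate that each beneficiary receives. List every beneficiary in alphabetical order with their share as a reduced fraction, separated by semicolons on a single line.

There is no surviving spouse, so the entire estate passes to Bogdan's descendants per stirpes.
The estate is divided into 4 equal shares of 1/4 among Pelagia, Ludmila, Agnieszka, Halina.
Pelagia predeceased; the 1/4 allotted to Pelagia's branch passes to Pelagia's issue by representation.
The 1/4 is divided into 2 equal shares of 1/8 among Jolanta, Kazimierz.
Jolanta is living and takes 1/8.
Kazimierz is living and takes 1/8.
Ludmila predeceased; the 1/4 allotted to Ludmila's branch passes to Ludmila's issue by representation.
The 1/4 is divided into 3 equal shares of 1/12 among Oleg, Waclaw, Mieczyslaw.
Oleg is living and takes 1/12.
Waclaw is living and takes 1/12.
Mieczyslaw is living and takes 1/12.
Agnieszka is living and takes 1/4.
Halina predeceased; the 1/4 allotted to Halina's branch passes to Halina's issue by representation.
The 1/4 is divided into 2 equal shares of 1/8 among Danuta, Ireneusz.
Danuta is living and takes 1/8.
Ireneusz is living and takes 1/8.

Agnieszka 1/4; Danuta 1/8; Ireneusz 1/8; Jolanta 1/8; Kazimierz 1/8; Mieczyslaw 1/12; Oleg 1/12; Waclaw 1/12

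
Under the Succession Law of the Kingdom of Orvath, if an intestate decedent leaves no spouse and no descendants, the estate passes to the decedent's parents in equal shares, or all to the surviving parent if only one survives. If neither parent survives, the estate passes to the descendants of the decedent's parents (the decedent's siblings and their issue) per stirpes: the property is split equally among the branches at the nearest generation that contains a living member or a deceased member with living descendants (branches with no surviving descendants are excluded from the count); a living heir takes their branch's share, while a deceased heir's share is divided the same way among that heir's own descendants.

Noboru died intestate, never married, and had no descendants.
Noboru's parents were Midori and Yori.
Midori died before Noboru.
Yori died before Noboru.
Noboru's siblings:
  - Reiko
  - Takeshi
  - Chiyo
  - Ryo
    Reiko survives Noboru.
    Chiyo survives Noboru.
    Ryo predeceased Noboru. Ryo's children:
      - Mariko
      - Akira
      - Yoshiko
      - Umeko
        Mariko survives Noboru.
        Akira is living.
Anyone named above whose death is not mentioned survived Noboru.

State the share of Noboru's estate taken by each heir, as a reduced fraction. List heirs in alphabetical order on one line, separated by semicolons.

Akira 1/16; Chiyo 1/4; Mariko 1/16; Reiko 1/4; Takeshi 1/4; Umeko 1/16; Yoshiko 1/16

Neither parent survives and there are no descendants, so the estate passes to Noboru's siblings and their issue per stirpes.
The estate is divided into 4 equal shares of 1/4 among Reiko, Takeshi, Chiyo, Ryo.
Reiko is living and takes 1/4.
Takeshi is living and takes 1/4.
Chiyo is living and takes 1/4.
Ryo predeceased; the 1/4 allotted to Ryo's branch passes to Ryo's issue by representation.
The 1/4 is divided into 4 equal shares of 1/16 among Mariko, Akira, Yoshiko, Umeko.
Mariko is living and takes 1/16.
Akira is living and takes 1/16.
Yoshiko is living and takes 1/16.
Umeko is living and takes 1/16.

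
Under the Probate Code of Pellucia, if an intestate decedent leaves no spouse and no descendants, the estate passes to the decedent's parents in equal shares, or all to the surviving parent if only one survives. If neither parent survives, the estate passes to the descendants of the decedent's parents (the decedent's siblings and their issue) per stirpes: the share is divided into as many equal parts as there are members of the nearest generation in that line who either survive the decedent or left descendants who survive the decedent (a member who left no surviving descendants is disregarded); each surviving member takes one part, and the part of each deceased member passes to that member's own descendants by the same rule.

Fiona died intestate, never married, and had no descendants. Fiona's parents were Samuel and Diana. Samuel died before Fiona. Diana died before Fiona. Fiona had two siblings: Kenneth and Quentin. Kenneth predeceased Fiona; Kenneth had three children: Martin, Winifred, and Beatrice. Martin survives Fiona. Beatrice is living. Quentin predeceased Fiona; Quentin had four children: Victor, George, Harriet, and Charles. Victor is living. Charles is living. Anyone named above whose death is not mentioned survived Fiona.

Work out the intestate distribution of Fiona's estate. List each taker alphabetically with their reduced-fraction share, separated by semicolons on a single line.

Beatrice 1/6; Charles 1/8; George 1/8; Harriet 1/8; Martin 1/6; Victor 1/8; Winifred 1/6

Neither parent survives and there are no descendants, so the estate passes to Fiona's siblings and their issue per stirpes.
The estate is divided into 2 equal shares of 1/2 among Kenneth, Quentin.
Kenneth predeceased; the 1/2 allotted to Kenneth's branch passes to Kenneth's issue by representation.
The 1/2 is divided into 3 equal shares of 1/6 among Martin, Winifred, Beatrice.
Martin is living and takes 1/6.
Winifred is living and takes 1/6.
Beatrice is living and takes 1/6.
Quentin predeceased; the 1/2 allotted to Quentin's branch passes to Quentin's issue by representation.
The 1/2 is divided into 4 equal shares of 1/8 among Victor, George, Harriet, Charles.
Victor is living and takes 1/8.
George is living and takes 1/8.
Harriet is living and takes 1/8.
Charles is living and takes 1/8.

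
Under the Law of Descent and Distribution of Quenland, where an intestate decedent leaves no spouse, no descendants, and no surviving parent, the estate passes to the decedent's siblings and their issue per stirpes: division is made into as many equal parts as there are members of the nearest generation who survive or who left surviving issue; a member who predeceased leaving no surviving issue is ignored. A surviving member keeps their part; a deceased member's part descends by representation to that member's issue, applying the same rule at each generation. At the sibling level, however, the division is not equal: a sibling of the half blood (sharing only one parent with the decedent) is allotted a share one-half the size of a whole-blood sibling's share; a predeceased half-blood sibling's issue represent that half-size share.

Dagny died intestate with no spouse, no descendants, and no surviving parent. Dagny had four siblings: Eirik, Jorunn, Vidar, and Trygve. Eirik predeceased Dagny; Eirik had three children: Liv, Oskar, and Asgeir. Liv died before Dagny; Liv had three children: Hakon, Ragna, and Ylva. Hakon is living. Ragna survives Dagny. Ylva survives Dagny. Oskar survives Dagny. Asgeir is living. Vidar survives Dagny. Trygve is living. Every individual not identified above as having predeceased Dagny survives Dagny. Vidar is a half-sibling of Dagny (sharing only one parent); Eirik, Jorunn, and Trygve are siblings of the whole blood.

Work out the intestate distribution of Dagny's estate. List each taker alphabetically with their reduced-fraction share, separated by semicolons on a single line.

No spouse, descendants, or parent survives, so the estate passes to Dagny's siblings per stirpes.
Half-blood siblings count for one-half the weight of whole-blood siblings at the initial division.
Dividing 1 in proportion to weights (total weight 7/2): Eirik (weight 1) → 2/7; Jorunn (weight 1) → 2/7; Vidar (weight 1/2) → 1/7; Trygve (weight 1) → 2/7.
Eirik predeceased; the 2/7 allotted to Eirik's branch passes to Eirik's issue by representation.
The 2/7 is divided into 3 equal shares of 2/21 among Liv, Oskar, Asgeir.
Liv predeceased; the 2/21 allotted to Liv's branch passes to Liv's issue by representation.
The 2/21 is divided into 3 equal shares of 2/63 among Hakon, Ragna, Ylva.
Hakon is living and takes 2/63.
Ragna is living and takes 2/63.
Ylva is living and takes 2/63.
Oskar is living and takes 2/21.
Asgeir is living and takes 2/21.
Jorunn is living and takes 2/7.
Vidar is living and takes 1/7.
Trygve is living and takes 2/7.

Asgeir 2/21; Hakon 2/63; Jorunn 2/7; Oskar 2/21; Ragna 2/63; Trygve 2/7; Vidar 1/7; Ylva 2/63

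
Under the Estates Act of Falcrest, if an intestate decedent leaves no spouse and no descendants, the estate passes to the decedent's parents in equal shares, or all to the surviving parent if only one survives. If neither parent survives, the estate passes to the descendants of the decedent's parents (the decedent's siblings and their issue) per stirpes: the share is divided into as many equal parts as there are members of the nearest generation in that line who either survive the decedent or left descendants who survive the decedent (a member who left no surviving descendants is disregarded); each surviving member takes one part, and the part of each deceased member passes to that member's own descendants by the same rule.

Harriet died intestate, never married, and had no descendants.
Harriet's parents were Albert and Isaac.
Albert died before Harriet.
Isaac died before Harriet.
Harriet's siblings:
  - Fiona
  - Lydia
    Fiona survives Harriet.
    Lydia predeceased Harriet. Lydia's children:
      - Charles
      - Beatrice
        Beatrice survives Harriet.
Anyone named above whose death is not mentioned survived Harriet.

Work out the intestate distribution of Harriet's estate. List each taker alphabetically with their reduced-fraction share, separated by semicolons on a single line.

Neither parent survives and there are no descendants, so the estate passes to Harriet's siblings and their issue per stirpes.
The estate is divided into 2 equal shares of 1/2 among Fiona, Lydia.
Fiona is living and takes 1/2.
Lydia predeceased; the 1/2 allotted to Lydia's branch passes to Lydia's issue by representation.
The 1/2 is divided into 2 equal shares of 1/4 among Charles, Beatrice.
Charles is living and takes 1/4.
Beatrice is living and takes 1/4.

Beatrice 1/4; Charles 1/4; Fiona 1/2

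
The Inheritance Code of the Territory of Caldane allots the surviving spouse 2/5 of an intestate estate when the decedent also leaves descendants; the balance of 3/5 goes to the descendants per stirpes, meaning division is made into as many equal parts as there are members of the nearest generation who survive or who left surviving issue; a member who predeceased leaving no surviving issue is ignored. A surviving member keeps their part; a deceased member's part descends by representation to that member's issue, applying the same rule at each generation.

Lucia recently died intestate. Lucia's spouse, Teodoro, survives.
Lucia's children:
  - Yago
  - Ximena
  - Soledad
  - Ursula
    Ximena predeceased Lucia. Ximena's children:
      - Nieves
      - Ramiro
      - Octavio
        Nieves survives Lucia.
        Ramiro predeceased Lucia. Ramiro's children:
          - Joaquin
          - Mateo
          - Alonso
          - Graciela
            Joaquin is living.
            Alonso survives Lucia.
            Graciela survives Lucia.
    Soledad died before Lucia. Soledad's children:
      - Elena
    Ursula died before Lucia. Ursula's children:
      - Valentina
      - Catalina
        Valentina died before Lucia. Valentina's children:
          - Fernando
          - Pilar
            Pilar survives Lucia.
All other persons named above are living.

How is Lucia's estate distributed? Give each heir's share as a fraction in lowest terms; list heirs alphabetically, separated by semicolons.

Alonso 1/80; Catalina 3/40; Elena 3/20; Fernando 3/80; Graciela 1/80; Joaquin 1/80; Mateo 1/80; Nieves 1/20; Octavio 1/20; Pilar 3/80; Teodoro 2/5; Yago 3/20

Teodoro, as surviving spouse, takes 2/5.
The remaining 3/5 passes to Lucia's descendants per stirpes.
The 3/5 is divided into 4 equal shares of 3/20 among Yago, Ximena, Soledad, Ursula.
Yago is living and takes 3/20.
Ximena predeceased; the 3/20 allotted to Ximena's branch passes to Ximena's issue by representation.
The 3/20 is divided into 3 equal shares of 1/20 among Nieves, Ramiro, Octavio.
Nieves is living and takes 1/20.
Ramiro predeceased; the 1/20 allotted to Ramiro's branch passes to Ramiro's issue by representation.
The 1/20 is divided into 4 equal shares of 1/80 among Joaquin, Mateo, Alonso, Graciela.
Joaquin is living and takes 1/80.
Mateo is living and takes 1/80.
Alonso is living and takes 1/80.
Graciela is living and takes 1/80.
Octavio is living and takes 1/20.
Soledad predeceased; the 3/20 allotted to Soledad's branch passes to Soledad's issue by representation.
Elena is the sole taker at this level and receives the full 3/20.
Ursula predeceased; the 3/20 allotted to Ursula's branch passes to Ursula's issue by representation.
The 3/20 is divided into 2 equal shares of 3/40 among Valentina, Catalina.
Valentina predeceased; the 3/40 allotted to Valentina's branch passes to Valentina's issue by representation.
The 3/40 is divided into 2 equal shares of 3/80 among Fernando, Pilar.
Fernando is living and takes 3/80.
Pilar is living and takes 3/80.
Catalina is living and takes 3/40.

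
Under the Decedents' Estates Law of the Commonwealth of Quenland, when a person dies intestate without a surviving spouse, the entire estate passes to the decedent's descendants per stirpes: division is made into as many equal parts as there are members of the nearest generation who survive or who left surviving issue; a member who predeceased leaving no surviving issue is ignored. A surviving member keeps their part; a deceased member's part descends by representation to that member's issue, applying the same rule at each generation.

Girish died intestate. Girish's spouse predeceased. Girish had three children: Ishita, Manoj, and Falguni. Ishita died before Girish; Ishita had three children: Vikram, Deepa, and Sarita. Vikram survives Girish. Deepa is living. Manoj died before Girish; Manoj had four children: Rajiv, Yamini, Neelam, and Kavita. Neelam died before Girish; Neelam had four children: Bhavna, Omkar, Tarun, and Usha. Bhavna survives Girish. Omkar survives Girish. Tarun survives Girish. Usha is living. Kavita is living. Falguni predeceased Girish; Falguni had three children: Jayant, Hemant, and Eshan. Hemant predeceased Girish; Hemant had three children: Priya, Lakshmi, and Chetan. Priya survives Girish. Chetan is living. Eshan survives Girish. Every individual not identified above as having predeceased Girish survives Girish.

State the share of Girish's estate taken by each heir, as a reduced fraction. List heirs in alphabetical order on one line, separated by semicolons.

There is no surviving spouse, so the entire estate passes to Girish's descendants per stirpes.
The estate is divided into 3 equal shares of 1/3 among Ishita, Manoj, Falguni.
Ishita predeceased; the 1/3 allotted to Ishita's branch passes to Ishita's issue by representation.
The 1/3 is divided into 3 equal shares of 1/9 among Vikram, Deepa, Sarita.
Vikram is living and takes 1/9.
Deepa is living and takes 1/9.
Sarita is living and takes 1/9.
Manoj predeceased; the 1/3 allotted to Manoj's branch passes to Manoj's issue by representation.
The 1/3 is divided into 4 equal shares of 1/12 among Rajiv, Yamini, Neelam, Kavita.
Rajiv is living and takes 1/12.
Yamini is living and takes 1/12.
Neelam predeceased; the 1/12 allotted to Neelam's branch passes to Neelam's issue by representation.
The 1/12 is divided into 4 equal shares of 1/48 among Bhavna, Omkar, Tarun, Usha.
Bhavna is living and takes 1/48.
Omkar is living and takes 1/48.
Tarun is living and takes 1/48.
Usha is living and takes 1/48.
Kavita is living and takes 1/12.
Falguni predeceased; the 1/3 allotted to Falguni's branch passes to Falguni's issue by representation.
The 1/3 is divided into 3 equal shares of 1/9 among Jayant, Hemant, Eshan.
Jayant is living and takes 1/9.
Hemant predeceased; the 1/9 allotted to Hemant's branch passes to Hemant's issue by representation.
The 1/9 is divided into 3 equal shares of 1/27 among Priya, Lakshmi, Chetan.
Priya is living and takes 1/27.
Lakshmi is living and takes 1/27.
Chetan is living and takes 1/27.
Eshan is living and takes 1/9.

Bhavna 1/48; Chetan 1/27; Deepa 1/9; Eshan 1/9; Jayant 1/9; Kavita 1/12; Lakshmi 1/27; Omkar 1/48; Priya 1/27; Rajiv 1/12; Sarita 1/9; Tarun 1/48; Usha 1/48; Vikram 1/9; Yamini 1/12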